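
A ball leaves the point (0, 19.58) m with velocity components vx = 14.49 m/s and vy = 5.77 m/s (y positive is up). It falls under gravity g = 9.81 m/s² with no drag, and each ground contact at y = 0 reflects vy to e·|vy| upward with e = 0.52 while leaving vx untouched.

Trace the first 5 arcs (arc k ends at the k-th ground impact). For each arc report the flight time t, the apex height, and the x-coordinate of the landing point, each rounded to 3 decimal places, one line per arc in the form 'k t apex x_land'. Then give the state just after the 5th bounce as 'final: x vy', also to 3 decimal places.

1 2.671 21.277 38.702
2 2.166 5.753 70.088
3 1.126 1.556 86.408
4 0.586 0.421 94.895
5 0.305 0.114 99.308
final: 99.308 0.777

Arc 1: start y=19.580, vy=5.770 → t=2.671, apex=21.277, x_land=38.702, impact vy=-20.432
  bounce: vy ← 0.52·20.432 = 10.624
Arc 2: start y=0.000, vy=10.624 → t=2.166, apex=5.753, x_land=70.088, impact vy=-10.624
  bounce: vy ← 0.52·10.624 = 5.525
Arc 3: start y=0.000, vy=5.525 → t=1.126, apex=1.556, x_land=86.408, impact vy=-5.525
  bounce: vy ← 0.52·5.525 = 2.873
Arc 4: start y=0.000, vy=2.873 → t=0.586, apex=0.421, x_land=94.895, impact vy=-2.873
  bounce: vy ← 0.52·2.873 = 1.494
Arc 5: start y=0.000, vy=1.494 → t=0.305, apex=0.114, x_land=99.308, impact vy=-1.494
  bounce: vy ← 0.52·1.494 = 0.777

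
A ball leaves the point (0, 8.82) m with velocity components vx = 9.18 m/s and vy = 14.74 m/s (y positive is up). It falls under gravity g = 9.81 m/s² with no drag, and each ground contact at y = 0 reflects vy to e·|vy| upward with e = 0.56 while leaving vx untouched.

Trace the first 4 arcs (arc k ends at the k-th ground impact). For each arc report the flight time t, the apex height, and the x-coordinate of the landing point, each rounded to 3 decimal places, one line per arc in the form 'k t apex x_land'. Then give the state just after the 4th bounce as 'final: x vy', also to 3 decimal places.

Arc 1: start y=8.820, vy=14.740 → t=3.516, apex=19.894, x_land=32.281, impact vy=-19.756
  bounce: vy ← 0.56·19.756 = 11.064
Arc 2: start y=0.000, vy=11.064 → t=2.256, apex=6.239, x_land=52.987, impact vy=-11.064
  bounce: vy ← 0.56·11.064 = 6.196
Arc 3: start y=0.000, vy=6.196 → t=1.263, apex=1.956, x_land=64.583, impact vy=-6.196
  bounce: vy ← 0.56·6.196 = 3.470
Arc 4: start y=0.000, vy=3.470 → t=0.707, apex=0.614, x_land=71.076, impact vy=-3.470
  bounce: vy ← 0.56·3.470 = 1.943

1 3.516 19.894 32.281
2 2.256 6.239 52.987
3 1.263 1.956 64.583
4 0.707 0.614 71.076
final: 71.076 1.943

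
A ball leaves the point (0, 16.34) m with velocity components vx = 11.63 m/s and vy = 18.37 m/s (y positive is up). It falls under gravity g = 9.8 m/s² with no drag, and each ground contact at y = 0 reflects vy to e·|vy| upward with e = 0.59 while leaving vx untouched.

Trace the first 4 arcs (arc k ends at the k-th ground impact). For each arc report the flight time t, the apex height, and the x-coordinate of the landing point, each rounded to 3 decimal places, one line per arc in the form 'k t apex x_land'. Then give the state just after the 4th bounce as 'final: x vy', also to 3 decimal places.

Arc 1: start y=16.340, vy=18.370 → t=4.491, apex=33.557, x_land=52.235, impact vy=-25.646
  bounce: vy ← 0.59·25.646 = 15.131
Arc 2: start y=0.000, vy=15.131 → t=3.088, apex=11.681, x_land=88.149, impact vy=-15.131
  bounce: vy ← 0.59·15.131 = 8.927
Arc 3: start y=0.000, vy=8.927 → t=1.822, apex=4.066, x_land=109.338, impact vy=-8.927
  bounce: vy ← 0.59·8.927 = 5.267
Arc 4: start y=0.000, vy=5.267 → t=1.075, apex=1.415, x_land=121.839, impact vy=-5.267
  bounce: vy ← 0.59·5.267 = 3.108

1 4.491 33.557 52.235
2 3.088 11.681 88.149
3 1.822 4.066 109.338
4 1.075 1.415 121.839
final: 121.839 3.108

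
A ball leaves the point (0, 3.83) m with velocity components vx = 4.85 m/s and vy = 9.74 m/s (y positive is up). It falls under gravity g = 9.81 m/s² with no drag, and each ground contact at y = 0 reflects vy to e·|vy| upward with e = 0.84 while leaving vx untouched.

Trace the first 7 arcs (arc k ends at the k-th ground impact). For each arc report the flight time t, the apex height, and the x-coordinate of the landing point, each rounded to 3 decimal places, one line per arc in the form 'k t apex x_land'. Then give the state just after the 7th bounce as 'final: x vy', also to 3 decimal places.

1 2.322 8.665 11.262
2 2.233 6.114 22.092
3 1.876 4.314 31.189
4 1.576 3.044 38.830
5 1.323 2.148 45.249
6 1.112 1.516 50.641
7 0.934 1.069 55.170
final: 55.170 3.848

Arc 1: start y=3.830, vy=9.740 → t=2.322, apex=8.665, x_land=11.262, impact vy=-13.039
  bounce: vy ← 0.84·13.039 = 10.953
Arc 2: start y=0.000, vy=10.953 → t=2.233, apex=6.114, x_land=22.092, impact vy=-10.953
  bounce: vy ← 0.84·10.953 = 9.200
Arc 3: start y=0.000, vy=9.200 → t=1.876, apex=4.314, x_land=31.189, impact vy=-9.200
  bounce: vy ← 0.84·9.200 = 7.728
Arc 4: start y=0.000, vy=7.728 → t=1.576, apex=3.044, x_land=38.830, impact vy=-7.728
  bounce: vy ← 0.84·7.728 = 6.492
Arc 5: start y=0.000, vy=6.492 → t=1.323, apex=2.148, x_land=45.249, impact vy=-6.492
  bounce: vy ← 0.84·6.492 = 5.453
Arc 6: start y=0.000, vy=5.453 → t=1.112, apex=1.516, x_land=50.641, impact vy=-5.453
  bounce: vy ← 0.84·5.453 = 4.581
Arc 7: start y=0.000, vy=4.581 → t=0.934, apex=1.069, x_land=55.170, impact vy=-4.581
  bounce: vy ← 0.84·4.581 = 3.848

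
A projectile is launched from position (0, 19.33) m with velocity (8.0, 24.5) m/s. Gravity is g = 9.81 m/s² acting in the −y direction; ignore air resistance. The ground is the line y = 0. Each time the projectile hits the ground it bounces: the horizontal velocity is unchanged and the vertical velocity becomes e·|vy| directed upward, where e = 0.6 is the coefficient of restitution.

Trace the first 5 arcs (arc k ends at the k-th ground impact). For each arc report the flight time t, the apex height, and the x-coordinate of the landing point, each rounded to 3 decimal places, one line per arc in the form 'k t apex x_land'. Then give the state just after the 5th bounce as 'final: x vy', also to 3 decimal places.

1 5.688 49.924 45.502
2 3.828 17.973 76.129
3 2.297 6.470 94.505
4 1.378 2.329 105.531
5 0.827 0.839 112.147
final: 112.147 2.434

Arc 1: start y=19.330, vy=24.500 → t=5.688, apex=49.924, x_land=45.502, impact vy=-31.297
  bounce: vy ← 0.6·31.297 = 18.778
Arc 2: start y=0.000, vy=18.778 → t=3.828, apex=17.973, x_land=76.129, impact vy=-18.778
  bounce: vy ← 0.6·18.778 = 11.267
Arc 3: start y=0.000, vy=11.267 → t=2.297, apex=6.470, x_land=94.505, impact vy=-11.267
  bounce: vy ← 0.6·11.267 = 6.760
Arc 4: start y=0.000, vy=6.760 → t=1.378, apex=2.329, x_land=105.531, impact vy=-6.760
  bounce: vy ← 0.6·6.760 = 4.056
Arc 5: start y=0.000, vy=4.056 → t=0.827, apex=0.839, x_land=112.147, impact vy=-4.056
  bounce: vy ← 0.6·4.056 = 2.434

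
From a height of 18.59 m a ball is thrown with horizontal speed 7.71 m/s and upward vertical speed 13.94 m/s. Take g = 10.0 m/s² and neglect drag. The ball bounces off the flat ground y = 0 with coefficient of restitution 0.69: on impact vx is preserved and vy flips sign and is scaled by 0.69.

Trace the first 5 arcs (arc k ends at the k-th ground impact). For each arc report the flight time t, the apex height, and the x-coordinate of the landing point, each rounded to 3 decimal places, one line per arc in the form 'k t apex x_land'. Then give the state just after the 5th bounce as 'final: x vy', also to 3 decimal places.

Arc 1: start y=18.590, vy=13.940 → t=3.773, apex=28.306, x_land=29.092, impact vy=-23.793
  bounce: vy ← 0.69·23.793 = 16.417
Arc 2: start y=0.000, vy=16.417 → t=3.283, apex=13.477, x_land=54.408, impact vy=-16.417
  bounce: vy ← 0.69·16.417 = 11.328
Arc 3: start y=0.000, vy=11.328 → t=2.266, apex=6.416, x_land=71.876, impact vy=-11.328
  bounce: vy ← 0.69·11.328 = 7.816
Arc 4: start y=0.000, vy=7.816 → t=1.563, apex=3.055, x_land=83.929, impact vy=-7.816
  bounce: vy ← 0.69·7.816 = 5.393
Arc 5: start y=0.000, vy=5.393 → t=1.079, apex=1.454, x_land=92.245, impact vy=-5.393
  bounce: vy ← 0.69·5.393 = 3.721

1 3.773 28.306 29.092
2 3.283 13.477 54.408
3 2.266 6.416 71.876
4 1.563 3.055 83.929
5 1.079 1.454 92.245
final: 92.245 3.721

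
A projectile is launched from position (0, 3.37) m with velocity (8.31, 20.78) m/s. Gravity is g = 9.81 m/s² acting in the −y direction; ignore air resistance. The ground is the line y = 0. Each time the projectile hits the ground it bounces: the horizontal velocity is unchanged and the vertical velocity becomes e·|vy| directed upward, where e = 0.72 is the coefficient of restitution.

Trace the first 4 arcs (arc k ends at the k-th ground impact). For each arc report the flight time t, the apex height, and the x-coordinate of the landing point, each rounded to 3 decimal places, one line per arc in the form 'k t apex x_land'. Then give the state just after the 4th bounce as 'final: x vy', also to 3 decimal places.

1 4.393 25.379 36.505
2 3.275 13.156 63.724
3 2.358 6.820 83.322
4 1.698 3.536 97.433
final: 97.433 5.997

Arc 1: start y=3.370, vy=20.780 → t=4.393, apex=25.379, x_land=36.505, impact vy=-22.314
  bounce: vy ← 0.72·22.314 = 16.066
Arc 2: start y=0.000, vy=16.066 → t=3.275, apex=13.156, x_land=63.724, impact vy=-16.066
  bounce: vy ← 0.72·16.066 = 11.568
Arc 3: start y=0.000, vy=11.568 → t=2.358, apex=6.820, x_land=83.322, impact vy=-11.568
  bounce: vy ← 0.72·11.568 = 8.329
Arc 4: start y=0.000, vy=8.329 → t=1.698, apex=3.536, x_land=97.433, impact vy=-8.329
  bounce: vy ← 0.72·8.329 = 5.997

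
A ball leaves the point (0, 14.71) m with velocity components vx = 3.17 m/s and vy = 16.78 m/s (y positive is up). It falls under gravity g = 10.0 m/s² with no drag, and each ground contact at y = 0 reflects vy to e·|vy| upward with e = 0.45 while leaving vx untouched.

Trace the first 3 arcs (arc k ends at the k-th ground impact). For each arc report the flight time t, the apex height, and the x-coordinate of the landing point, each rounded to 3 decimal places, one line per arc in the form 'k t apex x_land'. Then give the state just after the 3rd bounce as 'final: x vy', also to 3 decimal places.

Arc 1: start y=14.710, vy=16.780 → t=4.078, apex=28.788, x_land=12.926, impact vy=-23.995
  bounce: vy ← 0.45·23.995 = 10.798
Arc 2: start y=0.000, vy=10.798 → t=2.160, apex=5.830, x_land=19.772, impact vy=-10.798
  bounce: vy ← 0.45·10.798 = 4.859
Arc 3: start y=0.000, vy=4.859 → t=0.972, apex=1.181, x_land=22.852, impact vy=-4.859
  bounce: vy ← 0.45·4.859 = 2.187

1 4.078 28.788 12.926
2 2.160 5.830 19.772
3 0.972 1.181 22.852
final: 22.852 2.187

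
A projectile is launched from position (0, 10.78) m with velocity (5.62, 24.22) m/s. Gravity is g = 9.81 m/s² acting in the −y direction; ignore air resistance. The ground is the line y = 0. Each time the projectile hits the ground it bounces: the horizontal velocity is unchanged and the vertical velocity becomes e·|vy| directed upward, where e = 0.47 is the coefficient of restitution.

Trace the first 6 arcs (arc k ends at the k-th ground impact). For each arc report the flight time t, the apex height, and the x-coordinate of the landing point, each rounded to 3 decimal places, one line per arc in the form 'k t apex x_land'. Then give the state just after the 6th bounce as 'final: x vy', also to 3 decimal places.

1 5.349 40.678 30.060
2 2.707 8.986 45.273
3 1.272 1.985 52.424
4 0.598 0.438 55.784
5 0.281 0.097 57.364
6 0.132 0.021 58.106
final: 58.106 0.305

Arc 1: start y=10.780, vy=24.220 → t=5.349, apex=40.678, x_land=30.060, impact vy=-28.251
  bounce: vy ← 0.47·28.251 = 13.278
Arc 2: start y=0.000, vy=13.278 → t=2.707, apex=8.986, x_land=45.273, impact vy=-13.278
  bounce: vy ← 0.47·13.278 = 6.241
Arc 3: start y=0.000, vy=6.241 → t=1.272, apex=1.985, x_land=52.424, impact vy=-6.241
  bounce: vy ← 0.47·6.241 = 2.933
Arc 4: start y=0.000, vy=2.933 → t=0.598, apex=0.438, x_land=55.784, impact vy=-2.933
  bounce: vy ← 0.47·2.933 = 1.379
Arc 5: start y=0.000, vy=1.379 → t=0.281, apex=0.097, x_land=57.364, impact vy=-1.379
  bounce: vy ← 0.47·1.379 = 0.648
Arc 6: start y=0.000, vy=0.648 → t=0.132, apex=0.021, x_land=58.106, impact vy=-0.648
  bounce: vy ← 0.47·0.648 = 0.305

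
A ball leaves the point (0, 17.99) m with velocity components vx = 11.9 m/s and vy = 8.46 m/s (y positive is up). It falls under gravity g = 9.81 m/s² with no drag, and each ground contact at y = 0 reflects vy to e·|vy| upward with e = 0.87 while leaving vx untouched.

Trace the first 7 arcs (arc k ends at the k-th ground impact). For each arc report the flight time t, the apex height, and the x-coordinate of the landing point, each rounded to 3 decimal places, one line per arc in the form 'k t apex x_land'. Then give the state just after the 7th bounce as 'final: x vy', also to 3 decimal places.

Arc 1: start y=17.990, vy=8.460 → t=2.963, apex=21.638, x_land=35.256, impact vy=-20.604
  bounce: vy ← 0.87·20.604 = 17.926
Arc 2: start y=0.000, vy=17.926 → t=3.655, apex=16.378, x_land=78.746, impact vy=-17.926
  bounce: vy ← 0.87·17.926 = 15.595
Arc 3: start y=0.000, vy=15.595 → t=3.179, apex=12.396, x_land=116.582, impact vy=-15.595
  bounce: vy ← 0.87·15.595 = 13.568
Arc 4: start y=0.000, vy=13.568 → t=2.766, apex=9.383, x_land=149.499, impact vy=-13.568
  bounce: vy ← 0.87·13.568 = 11.804
Arc 5: start y=0.000, vy=11.804 → t=2.407, apex=7.102, x_land=178.137, impact vy=-11.804
  bounce: vy ← 0.87·11.804 = 10.270
Arc 6: start y=0.000, vy=10.270 → t=2.094, apex=5.375, x_land=203.052, impact vy=-10.270
  bounce: vy ← 0.87·10.270 = 8.935
Arc 7: start y=0.000, vy=8.935 → t=1.822, apex=4.069, x_land=224.728, impact vy=-8.935
  bounce: vy ← 0.87·8.935 = 7.773

1 2.963 21.638 35.256
2 3.655 16.378 78.746
3 3.179 12.396 116.582
4 2.766 9.383 149.499
5 2.407 7.102 178.137
6 2.094 5.375 203.052
7 1.822 4.069 224.728
final: 224.728 7.773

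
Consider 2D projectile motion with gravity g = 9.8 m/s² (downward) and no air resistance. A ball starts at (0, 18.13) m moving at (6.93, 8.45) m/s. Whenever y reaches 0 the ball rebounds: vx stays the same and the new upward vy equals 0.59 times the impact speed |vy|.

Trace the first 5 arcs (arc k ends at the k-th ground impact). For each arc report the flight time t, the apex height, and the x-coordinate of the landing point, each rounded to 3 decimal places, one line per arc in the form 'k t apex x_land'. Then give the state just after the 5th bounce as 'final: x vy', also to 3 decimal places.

Arc 1: start y=18.130, vy=8.450 → t=2.970, apex=21.773, x_land=20.583, impact vy=-20.658
  bounce: vy ← 0.59·20.658 = 12.188
Arc 2: start y=0.000, vy=12.188 → t=2.487, apex=7.579, x_land=37.821, impact vy=-12.188
  bounce: vy ← 0.59·12.188 = 7.191
Arc 3: start y=0.000, vy=7.191 → t=1.468, apex=2.638, x_land=47.991, impact vy=-7.191
  bounce: vy ← 0.59·7.191 = 4.243
Arc 4: start y=0.000, vy=4.243 → t=0.866, apex=0.918, x_land=53.992, impact vy=-4.243
  bounce: vy ← 0.59·4.243 = 2.503
Arc 5: start y=0.000, vy=2.503 → t=0.511, apex=0.320, x_land=57.532, impact vy=-2.503
  bounce: vy ← 0.59·2.503 = 1.477

1 2.970 21.773 20.583
2 2.487 7.579 37.821
3 1.468 2.638 47.991
4 0.866 0.918 53.992
5 0.511 0.320 57.532
final: 57.532 1.477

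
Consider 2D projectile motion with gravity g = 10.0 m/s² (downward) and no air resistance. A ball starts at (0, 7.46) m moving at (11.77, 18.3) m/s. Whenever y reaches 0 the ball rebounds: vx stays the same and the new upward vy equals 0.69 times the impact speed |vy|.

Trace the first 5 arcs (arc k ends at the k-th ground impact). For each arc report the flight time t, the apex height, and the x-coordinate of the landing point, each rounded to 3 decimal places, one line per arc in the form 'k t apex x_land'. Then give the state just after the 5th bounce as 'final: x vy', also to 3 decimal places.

Arc 1: start y=7.460, vy=18.300 → t=4.030, apex=24.205, x_land=47.436, impact vy=-22.002
  bounce: vy ← 0.69·22.002 = 15.181
Arc 2: start y=0.000, vy=15.181 → t=3.036, apex=11.524, x_land=83.173, impact vy=-15.181
  bounce: vy ← 0.69·15.181 = 10.475
Arc 3: start y=0.000, vy=10.475 → t=2.095, apex=5.486, x_land=107.831, impact vy=-10.475
  bounce: vy ← 0.69·10.475 = 7.228
Arc 4: start y=0.000, vy=7.228 → t=1.446, apex=2.612, x_land=124.846, impact vy=-7.228
  bounce: vy ← 0.69·7.228 = 4.987
Arc 5: start y=0.000, vy=4.987 → t=0.997, apex=1.244, x_land=136.585, impact vy=-4.987
  bounce: vy ← 0.69·4.987 = 3.441

1 4.030 24.205 47.436
2 3.036 11.524 83.173
3 2.095 5.486 107.831
4 1.446 2.612 124.846
5 0.997 1.244 136.585
final: 136.585 3.441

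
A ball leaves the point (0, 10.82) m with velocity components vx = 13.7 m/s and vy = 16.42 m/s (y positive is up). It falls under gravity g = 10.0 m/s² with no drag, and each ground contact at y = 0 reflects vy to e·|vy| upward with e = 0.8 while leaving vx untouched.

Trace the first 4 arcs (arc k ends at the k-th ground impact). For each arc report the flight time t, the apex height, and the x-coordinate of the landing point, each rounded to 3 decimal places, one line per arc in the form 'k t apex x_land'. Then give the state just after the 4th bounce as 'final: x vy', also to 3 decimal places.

Arc 1: start y=10.820, vy=16.420 → t=3.847, apex=24.301, x_land=52.698, impact vy=-22.046
  bounce: vy ← 0.8·22.046 = 17.637
Arc 2: start y=0.000, vy=17.637 → t=3.527, apex=15.553, x_land=101.022, impact vy=-17.637
  bounce: vy ← 0.8·17.637 = 14.109
Arc 3: start y=0.000, vy=14.109 → t=2.822, apex=9.954, x_land=139.682, impact vy=-14.109
  bounce: vy ← 0.8·14.109 = 11.287
Arc 4: start y=0.000, vy=11.287 → t=2.257, apex=6.370, x_land=170.610, impact vy=-11.287
  bounce: vy ← 0.8·11.287 = 9.030

1 3.847 24.301 52.698
2 3.527 15.553 101.022
3 2.822 9.954 139.682
4 2.257 6.370 170.610
final: 170.610 9.030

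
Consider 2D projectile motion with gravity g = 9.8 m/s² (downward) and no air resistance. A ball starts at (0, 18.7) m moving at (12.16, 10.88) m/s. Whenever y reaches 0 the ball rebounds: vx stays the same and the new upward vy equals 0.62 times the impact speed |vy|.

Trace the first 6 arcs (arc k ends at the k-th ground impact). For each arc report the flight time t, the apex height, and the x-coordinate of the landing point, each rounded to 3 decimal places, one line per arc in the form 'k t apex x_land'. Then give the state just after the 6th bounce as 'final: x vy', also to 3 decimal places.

1 3.357 24.740 40.823
2 2.786 9.510 74.704
3 1.727 3.656 95.710
4 1.071 1.405 108.734
5 0.664 0.540 116.809
6 0.412 0.208 121.815
final: 121.815 1.251

Arc 1: start y=18.700, vy=10.880 → t=3.357, apex=24.740, x_land=40.823, impact vy=-22.020
  bounce: vy ← 0.62·22.020 = 13.653
Arc 2: start y=0.000, vy=13.653 → t=2.786, apex=9.510, x_land=74.704, impact vy=-13.653
  bounce: vy ← 0.62·13.653 = 8.465
Arc 3: start y=0.000, vy=8.465 → t=1.727, apex=3.656, x_land=95.710, impact vy=-8.465
  bounce: vy ← 0.62·8.465 = 5.248
Arc 4: start y=0.000, vy=5.248 → t=1.071, apex=1.405, x_land=108.734, impact vy=-5.248
  bounce: vy ← 0.62·5.248 = 3.254
Arc 5: start y=0.000, vy=3.254 → t=0.664, apex=0.540, x_land=116.809, impact vy=-3.254
  bounce: vy ← 0.62·3.254 = 2.017
Arc 6: start y=0.000, vy=2.017 → t=0.412, apex=0.208, x_land=121.815, impact vy=-2.017
  bounce: vy ← 0.62·2.017 = 1.251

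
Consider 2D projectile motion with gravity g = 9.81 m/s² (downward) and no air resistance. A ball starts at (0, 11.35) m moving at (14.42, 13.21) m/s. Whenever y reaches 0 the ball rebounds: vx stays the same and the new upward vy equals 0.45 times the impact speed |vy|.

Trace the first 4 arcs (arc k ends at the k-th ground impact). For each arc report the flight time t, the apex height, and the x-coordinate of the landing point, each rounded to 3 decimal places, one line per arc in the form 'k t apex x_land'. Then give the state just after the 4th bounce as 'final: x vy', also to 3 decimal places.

1 3.378 20.244 48.713
2 1.828 4.099 75.079
3 0.823 0.830 86.943
4 0.370 0.168 92.282
final: 92.282 0.817

Arc 1: start y=11.350, vy=13.210 → t=3.378, apex=20.244, x_land=48.713, impact vy=-19.930
  bounce: vy ← 0.45·19.930 = 8.968
Arc 2: start y=0.000, vy=8.968 → t=1.828, apex=4.099, x_land=75.079, impact vy=-8.968
  bounce: vy ← 0.45·8.968 = 4.036
Arc 3: start y=0.000, vy=4.036 → t=0.823, apex=0.830, x_land=86.943, impact vy=-4.036
  bounce: vy ← 0.45·4.036 = 1.816
Arc 4: start y=0.000, vy=1.816 → t=0.370, apex=0.168, x_land=92.282, impact vy=-1.816
  bounce: vy ← 0.45·1.816 = 0.817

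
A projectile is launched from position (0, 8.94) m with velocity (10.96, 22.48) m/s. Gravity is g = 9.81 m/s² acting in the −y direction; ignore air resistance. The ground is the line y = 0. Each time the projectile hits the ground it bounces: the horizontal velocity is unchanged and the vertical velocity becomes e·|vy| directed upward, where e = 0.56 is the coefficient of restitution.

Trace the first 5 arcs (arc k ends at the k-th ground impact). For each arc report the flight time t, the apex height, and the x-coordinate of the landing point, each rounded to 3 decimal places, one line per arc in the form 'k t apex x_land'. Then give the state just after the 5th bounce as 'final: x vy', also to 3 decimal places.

Arc 1: start y=8.940, vy=22.480 → t=4.951, apex=34.697, x_land=54.265, impact vy=-26.091
  bounce: vy ← 0.56·26.091 = 14.611
Arc 2: start y=0.000, vy=14.611 → t=2.979, apex=10.881, x_land=86.913, impact vy=-14.611
  bounce: vy ← 0.56·14.611 = 8.182
Arc 3: start y=0.000, vy=8.182 → t=1.668, apex=3.412, x_land=105.196, impact vy=-8.182
  bounce: vy ← 0.56·8.182 = 4.582
Arc 4: start y=0.000, vy=4.582 → t=0.934, apex=1.070, x_land=115.434, impact vy=-4.582
  bounce: vy ← 0.56·4.582 = 2.566
Arc 5: start y=0.000, vy=2.566 → t=0.523, apex=0.336, x_land=121.168, impact vy=-2.566
  bounce: vy ← 0.56·2.566 = 1.437

1 4.951 34.697 54.265
2 2.979 10.881 86.913
3 1.668 3.412 105.196
4 0.934 1.070 115.434
5 0.523 0.336 121.168
final: 121.168 1.437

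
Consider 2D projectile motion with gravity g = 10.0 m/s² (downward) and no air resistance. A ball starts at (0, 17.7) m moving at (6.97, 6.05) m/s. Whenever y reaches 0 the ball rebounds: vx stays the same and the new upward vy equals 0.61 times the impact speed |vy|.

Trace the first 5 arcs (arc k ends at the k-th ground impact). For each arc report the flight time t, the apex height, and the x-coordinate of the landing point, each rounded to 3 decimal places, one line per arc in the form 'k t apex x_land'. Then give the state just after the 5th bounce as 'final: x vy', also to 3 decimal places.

1 2.581 19.530 17.992
2 2.411 7.267 34.798
3 1.471 2.704 45.050
4 0.897 1.006 51.303
5 0.547 0.374 55.118
final: 55.118 1.669

Arc 1: start y=17.700, vy=6.050 → t=2.581, apex=19.530, x_land=17.992, impact vy=-19.764
  bounce: vy ← 0.61·19.764 = 12.056
Arc 2: start y=0.000, vy=12.056 → t=2.411, apex=7.267, x_land=34.798, impact vy=-12.056
  bounce: vy ← 0.61·12.056 = 7.354
Arc 3: start y=0.000, vy=7.354 → t=1.471, apex=2.704, x_land=45.050, impact vy=-7.354
  bounce: vy ← 0.61·7.354 = 4.486
Arc 4: start y=0.000, vy=4.486 → t=0.897, apex=1.006, x_land=51.303, impact vy=-4.486
  bounce: vy ← 0.61·4.486 = 2.736
Arc 5: start y=0.000, vy=2.736 → t=0.547, apex=0.374, x_land=55.118, impact vy=-2.736
  bounce: vy ← 0.61·2.736 = 1.669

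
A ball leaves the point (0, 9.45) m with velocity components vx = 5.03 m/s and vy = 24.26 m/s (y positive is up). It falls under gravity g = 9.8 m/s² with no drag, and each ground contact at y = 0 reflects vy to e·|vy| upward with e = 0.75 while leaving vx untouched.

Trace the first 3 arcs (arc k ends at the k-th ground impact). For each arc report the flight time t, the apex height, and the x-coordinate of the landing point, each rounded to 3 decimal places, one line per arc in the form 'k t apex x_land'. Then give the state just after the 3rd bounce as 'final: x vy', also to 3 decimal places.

1 5.314 39.478 26.729
2 4.258 22.206 48.145
3 3.193 12.491 64.207
final: 64.207 11.735

Arc 1: start y=9.450, vy=24.260 → t=5.314, apex=39.478, x_land=26.729, impact vy=-27.817
  bounce: vy ← 0.75·27.817 = 20.863
Arc 2: start y=0.000, vy=20.863 → t=4.258, apex=22.206, x_land=48.145, impact vy=-20.863
  bounce: vy ← 0.75·20.863 = 15.647
Arc 3: start y=0.000, vy=15.647 → t=3.193, apex=12.491, x_land=64.207, impact vy=-15.647
  bounce: vy ← 0.75·15.647 = 11.735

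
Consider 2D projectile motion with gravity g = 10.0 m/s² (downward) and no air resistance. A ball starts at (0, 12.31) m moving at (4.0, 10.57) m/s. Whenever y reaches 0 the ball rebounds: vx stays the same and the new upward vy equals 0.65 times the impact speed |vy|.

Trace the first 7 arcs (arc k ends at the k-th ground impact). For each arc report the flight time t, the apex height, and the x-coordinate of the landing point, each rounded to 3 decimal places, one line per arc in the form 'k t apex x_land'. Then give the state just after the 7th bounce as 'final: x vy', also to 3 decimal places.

Arc 1: start y=12.310, vy=10.570 → t=2.949, apex=17.896, x_land=11.796, impact vy=-18.919
  bounce: vy ← 0.65·18.919 = 12.297
Arc 2: start y=0.000, vy=12.297 → t=2.459, apex=7.561, x_land=21.633, impact vy=-12.297
  bounce: vy ← 0.65·12.297 = 7.993
Arc 3: start y=0.000, vy=7.993 → t=1.599, apex=3.195, x_land=28.028, impact vy=-7.993
  bounce: vy ← 0.65·7.993 = 5.196
Arc 4: start y=0.000, vy=5.196 → t=1.039, apex=1.350, x_land=32.184, impact vy=-5.196
  bounce: vy ← 0.65·5.196 = 3.377
Arc 5: start y=0.000, vy=3.377 → t=0.675, apex=0.570, x_land=34.886, impact vy=-3.377
  bounce: vy ← 0.65·3.377 = 2.195
Arc 6: start y=0.000, vy=2.195 → t=0.439, apex=0.241, x_land=36.642, impact vy=-2.195
  bounce: vy ← 0.65·2.195 = 1.427
Arc 7: start y=0.000, vy=1.427 → t=0.285, apex=0.102, x_land=37.784, impact vy=-1.427
  bounce: vy ← 0.65·1.427 = 0.927

1 2.949 17.896 11.796
2 2.459 7.561 21.633
3 1.599 3.195 28.028
4 1.039 1.350 32.184
5 0.675 0.570 34.886
6 0.439 0.241 36.642
7 0.285 0.102 37.784
final: 37.784 0.927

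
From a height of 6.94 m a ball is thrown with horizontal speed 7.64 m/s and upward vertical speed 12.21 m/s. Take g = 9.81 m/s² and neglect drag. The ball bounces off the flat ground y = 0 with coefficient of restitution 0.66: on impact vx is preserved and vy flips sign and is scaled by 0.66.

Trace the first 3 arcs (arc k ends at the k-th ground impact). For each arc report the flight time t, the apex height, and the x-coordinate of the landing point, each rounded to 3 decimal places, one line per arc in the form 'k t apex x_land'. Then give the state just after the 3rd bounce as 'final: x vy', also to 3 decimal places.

1 2.966 14.539 22.662
2 2.273 6.333 40.025
3 1.500 2.759 51.484
final: 51.484 4.856

Arc 1: start y=6.940, vy=12.210 → t=2.966, apex=14.539, x_land=22.662, impact vy=-16.889
  bounce: vy ← 0.66·16.889 = 11.147
Arc 2: start y=0.000, vy=11.147 → t=2.273, apex=6.333, x_land=40.025, impact vy=-11.147
  bounce: vy ← 0.66·11.147 = 7.357
Arc 3: start y=0.000, vy=7.357 → t=1.500, apex=2.759, x_land=51.484, impact vy=-7.357
  bounce: vy ← 0.66·7.357 = 4.856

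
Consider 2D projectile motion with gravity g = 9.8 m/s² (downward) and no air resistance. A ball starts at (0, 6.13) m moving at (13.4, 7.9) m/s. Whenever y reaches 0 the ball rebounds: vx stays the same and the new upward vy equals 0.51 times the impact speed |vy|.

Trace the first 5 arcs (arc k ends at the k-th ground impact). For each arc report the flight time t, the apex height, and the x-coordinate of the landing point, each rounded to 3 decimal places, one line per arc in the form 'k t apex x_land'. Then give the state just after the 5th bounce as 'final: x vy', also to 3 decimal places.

1 2.185 9.314 29.277
2 1.406 2.423 48.121
3 0.717 0.630 57.732
4 0.366 0.164 62.633
5 0.187 0.043 65.133
final: 65.133 0.466

Arc 1: start y=6.130, vy=7.900 → t=2.185, apex=9.314, x_land=29.277, impact vy=-13.511
  bounce: vy ← 0.51·13.511 = 6.891
Arc 2: start y=0.000, vy=6.891 → t=1.406, apex=2.423, x_land=48.121, impact vy=-6.891
  bounce: vy ← 0.51·6.891 = 3.514
Arc 3: start y=0.000, vy=3.514 → t=0.717, apex=0.630, x_land=57.732, impact vy=-3.514
  bounce: vy ← 0.51·3.514 = 1.792
Arc 4: start y=0.000, vy=1.792 → t=0.366, apex=0.164, x_land=62.633, impact vy=-1.792
  bounce: vy ← 0.51·1.792 = 0.914
Arc 5: start y=0.000, vy=0.914 → t=0.187, apex=0.043, x_land=65.133, impact vy=-0.914
  bounce: vy ← 0.51·0.914 = 0.466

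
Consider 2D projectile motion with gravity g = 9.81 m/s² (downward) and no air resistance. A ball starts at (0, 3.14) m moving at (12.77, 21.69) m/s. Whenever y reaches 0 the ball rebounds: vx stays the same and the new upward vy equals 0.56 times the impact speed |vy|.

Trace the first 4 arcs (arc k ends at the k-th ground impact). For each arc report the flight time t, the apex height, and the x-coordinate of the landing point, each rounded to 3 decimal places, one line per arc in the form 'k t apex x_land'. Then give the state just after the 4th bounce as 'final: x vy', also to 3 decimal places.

1 4.562 27.118 58.261
2 2.633 8.504 91.891
3 1.475 2.667 110.723
4 0.826 0.836 121.269
final: 121.269 2.268

Arc 1: start y=3.140, vy=21.690 → t=4.562, apex=27.118, x_land=58.261, impact vy=-23.066
  bounce: vy ← 0.56·23.066 = 12.917
Arc 2: start y=0.000, vy=12.917 → t=2.633, apex=8.504, x_land=91.891, impact vy=-12.917
  bounce: vy ← 0.56·12.917 = 7.234
Arc 3: start y=0.000, vy=7.234 → t=1.475, apex=2.667, x_land=110.723, impact vy=-7.234
  bounce: vy ← 0.56·7.234 = 4.051
Arc 4: start y=0.000, vy=4.051 → t=0.826, apex=0.836, x_land=121.269, impact vy=-4.051
  bounce: vy ← 0.56·4.051 = 2.268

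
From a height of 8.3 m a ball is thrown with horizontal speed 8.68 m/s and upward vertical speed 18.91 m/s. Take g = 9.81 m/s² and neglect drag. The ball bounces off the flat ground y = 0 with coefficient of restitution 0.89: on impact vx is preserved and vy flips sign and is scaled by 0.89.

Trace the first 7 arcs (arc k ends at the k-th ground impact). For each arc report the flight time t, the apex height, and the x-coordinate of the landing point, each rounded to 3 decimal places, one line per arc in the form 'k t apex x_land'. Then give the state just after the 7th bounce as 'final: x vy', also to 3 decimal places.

Arc 1: start y=8.300, vy=18.910 → t=4.253, apex=26.526, x_land=36.917, impact vy=-22.813
  bounce: vy ← 0.89·22.813 = 20.304
Arc 2: start y=0.000, vy=20.304 → t=4.139, apex=21.011, x_land=72.847, impact vy=-20.304
  bounce: vy ← 0.89·20.304 = 18.070
Arc 3: start y=0.000, vy=18.070 → t=3.684, apex=16.643, x_land=104.824, impact vy=-18.070
  bounce: vy ← 0.89·18.070 = 16.082
Arc 4: start y=0.000, vy=16.082 → t=3.279, apex=13.183, x_land=133.284, impact vy=-16.082
  bounce: vy ← 0.89·16.082 = 14.313
Arc 5: start y=0.000, vy=14.313 → t=2.918, apex=10.442, x_land=158.613, impact vy=-14.313
  bounce: vy ← 0.89·14.313 = 12.739
Arc 6: start y=0.000, vy=12.739 → t=2.597, apex=8.271, x_land=181.156, impact vy=-12.739
  bounce: vy ← 0.89·12.739 = 11.338
Arc 7: start y=0.000, vy=11.338 → t=2.311, apex=6.552, x_land=201.220, impact vy=-11.338
  bounce: vy ← 0.89·11.338 = 10.091

1 4.253 26.526 36.917
2 4.139 21.011 72.847
3 3.684 16.643 104.824
4 3.279 13.183 133.284
5 2.918 10.442 158.613
6 2.597 8.271 181.156
7 2.311 6.552 201.220
final: 201.220 10.091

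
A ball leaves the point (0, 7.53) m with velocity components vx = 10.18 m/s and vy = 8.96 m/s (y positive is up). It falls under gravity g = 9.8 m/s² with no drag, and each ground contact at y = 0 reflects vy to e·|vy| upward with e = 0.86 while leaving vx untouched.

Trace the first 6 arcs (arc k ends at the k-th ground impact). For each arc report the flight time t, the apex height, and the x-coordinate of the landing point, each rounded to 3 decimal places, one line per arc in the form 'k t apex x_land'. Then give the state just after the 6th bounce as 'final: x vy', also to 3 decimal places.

1 2.455 11.626 24.988
2 2.649 8.599 51.959
3 2.278 6.360 75.154
4 1.959 4.703 95.101
5 1.685 3.479 112.256
6 1.449 2.573 127.009
final: 127.009 6.107

Arc 1: start y=7.530, vy=8.960 → t=2.455, apex=11.626, x_land=24.988, impact vy=-15.095
  bounce: vy ← 0.86·15.095 = 12.982
Arc 2: start y=0.000, vy=12.982 → t=2.649, apex=8.599, x_land=51.959, impact vy=-12.982
  bounce: vy ← 0.86·12.982 = 11.165
Arc 3: start y=0.000, vy=11.165 → t=2.278, apex=6.360, x_land=75.154, impact vy=-11.165
  bounce: vy ← 0.86·11.165 = 9.601
Arc 4: start y=0.000, vy=9.601 → t=1.959, apex=4.703, x_land=95.101, impact vy=-9.601
  bounce: vy ← 0.86·9.601 = 8.257
Arc 5: start y=0.000, vy=8.257 → t=1.685, apex=3.479, x_land=112.256, impact vy=-8.257
  bounce: vy ← 0.86·8.257 = 7.101
Arc 6: start y=0.000, vy=7.101 → t=1.449, apex=2.573, x_land=127.009, impact vy=-7.101
  bounce: vy ← 0.86·7.101 = 6.107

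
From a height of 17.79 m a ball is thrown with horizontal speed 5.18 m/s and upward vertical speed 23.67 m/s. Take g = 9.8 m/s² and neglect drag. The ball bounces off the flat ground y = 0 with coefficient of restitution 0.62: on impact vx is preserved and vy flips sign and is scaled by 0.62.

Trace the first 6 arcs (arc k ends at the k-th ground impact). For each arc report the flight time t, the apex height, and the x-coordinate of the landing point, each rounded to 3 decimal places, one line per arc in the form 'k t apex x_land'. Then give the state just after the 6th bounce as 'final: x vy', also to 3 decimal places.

1 5.492 46.375 28.447
2 3.815 17.827 48.208
3 2.365 6.853 60.459
4 1.466 2.634 68.055
5 0.909 1.013 72.764
6 0.564 0.389 75.684
final: 75.684 1.712

Arc 1: start y=17.790, vy=23.670 → t=5.492, apex=46.375, x_land=28.447, impact vy=-30.149
  bounce: vy ← 0.62·30.149 = 18.692
Arc 2: start y=0.000, vy=18.692 → t=3.815, apex=17.827, x_land=48.208, impact vy=-18.692
  bounce: vy ← 0.62·18.692 = 11.589
Arc 3: start y=0.000, vy=11.589 → t=2.365, apex=6.853, x_land=60.459, impact vy=-11.589
  bounce: vy ← 0.62·11.589 = 7.185
Arc 4: start y=0.000, vy=7.185 → t=1.466, apex=2.634, x_land=68.055, impact vy=-7.185
  bounce: vy ← 0.62·7.185 = 4.455
Arc 5: start y=0.000, vy=4.455 → t=0.909, apex=1.013, x_land=72.764, impact vy=-4.455
  bounce: vy ← 0.62·4.455 = 2.762
Arc 6: start y=0.000, vy=2.762 → t=0.564, apex=0.389, x_land=75.684, impact vy=-2.762
  bounce: vy ← 0.62·2.762 = 1.712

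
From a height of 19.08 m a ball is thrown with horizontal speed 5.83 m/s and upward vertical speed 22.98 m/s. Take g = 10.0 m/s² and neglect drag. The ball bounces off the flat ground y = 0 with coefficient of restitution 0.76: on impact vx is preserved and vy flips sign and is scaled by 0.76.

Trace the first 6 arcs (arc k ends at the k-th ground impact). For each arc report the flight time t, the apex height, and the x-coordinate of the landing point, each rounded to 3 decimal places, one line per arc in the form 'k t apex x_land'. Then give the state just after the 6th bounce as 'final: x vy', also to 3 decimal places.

1 5.314 45.484 30.981
2 4.584 26.272 57.709
3 3.484 15.174 78.021
4 2.648 8.765 93.459
5 2.012 5.063 105.192
6 1.529 2.924 114.109
final: 114.109 5.812

Arc 1: start y=19.080, vy=22.980 → t=5.314, apex=45.484, x_land=30.981, impact vy=-30.161
  bounce: vy ← 0.76·30.161 = 22.922
Arc 2: start y=0.000, vy=22.922 → t=4.584, apex=26.272, x_land=57.709, impact vy=-22.922
  bounce: vy ← 0.76·22.922 = 17.421
Arc 3: start y=0.000, vy=17.421 → t=3.484, apex=15.174, x_land=78.021, impact vy=-17.421
  bounce: vy ← 0.76·17.421 = 13.240
Arc 4: start y=0.000, vy=13.240 → t=2.648, apex=8.765, x_land=93.459, impact vy=-13.240
  bounce: vy ← 0.76·13.240 = 10.062
Arc 5: start y=0.000, vy=10.062 → t=2.012, apex=5.063, x_land=105.192, impact vy=-10.062
  bounce: vy ← 0.76·10.062 = 7.647
Arc 6: start y=0.000, vy=7.647 → t=1.529, apex=2.924, x_land=114.109, impact vy=-7.647
  bounce: vy ← 0.76·7.647 = 5.812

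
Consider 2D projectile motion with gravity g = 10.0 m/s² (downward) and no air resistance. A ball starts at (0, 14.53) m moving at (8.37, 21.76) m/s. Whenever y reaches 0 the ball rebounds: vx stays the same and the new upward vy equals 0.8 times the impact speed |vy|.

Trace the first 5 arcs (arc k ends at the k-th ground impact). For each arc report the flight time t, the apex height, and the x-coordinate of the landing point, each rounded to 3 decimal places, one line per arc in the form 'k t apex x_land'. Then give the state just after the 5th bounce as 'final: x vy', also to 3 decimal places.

1 4.940 38.205 41.350
2 4.423 24.451 78.368
3 3.538 15.649 107.983
4 2.831 10.015 131.675
5 2.264 6.410 150.629
final: 150.629 9.058

Arc 1: start y=14.530, vy=21.760 → t=4.940, apex=38.205, x_land=41.350, impact vy=-27.642
  bounce: vy ← 0.8·27.642 = 22.114
Arc 2: start y=0.000, vy=22.114 → t=4.423, apex=24.451, x_land=78.368, impact vy=-22.114
  bounce: vy ← 0.8·22.114 = 17.691
Arc 3: start y=0.000, vy=17.691 → t=3.538, apex=15.649, x_land=107.983, impact vy=-17.691
  bounce: vy ← 0.8·17.691 = 14.153
Arc 4: start y=0.000, vy=14.153 → t=2.831, apex=10.015, x_land=131.675, impact vy=-14.153
  bounce: vy ← 0.8·14.153 = 11.322
Arc 5: start y=0.000, vy=11.322 → t=2.264, apex=6.410, x_land=150.629, impact vy=-11.322
  bounce: vy ← 0.8·11.322 = 9.058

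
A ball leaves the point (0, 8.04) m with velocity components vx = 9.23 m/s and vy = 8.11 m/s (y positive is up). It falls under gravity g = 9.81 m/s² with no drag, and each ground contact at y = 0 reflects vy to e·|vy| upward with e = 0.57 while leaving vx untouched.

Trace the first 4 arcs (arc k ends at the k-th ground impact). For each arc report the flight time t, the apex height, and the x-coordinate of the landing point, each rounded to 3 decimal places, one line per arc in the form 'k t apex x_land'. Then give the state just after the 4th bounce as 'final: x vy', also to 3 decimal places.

1 2.351 11.392 21.697
2 1.737 3.701 37.733
3 0.990 1.203 46.873
4 0.564 0.391 52.083
final: 52.083 1.578

Arc 1: start y=8.040, vy=8.110 → t=2.351, apex=11.392, x_land=21.697, impact vy=-14.950
  bounce: vy ← 0.57·14.950 = 8.522
Arc 2: start y=0.000, vy=8.522 → t=1.737, apex=3.701, x_land=37.733, impact vy=-8.522
  bounce: vy ← 0.57·8.522 = 4.857
Arc 3: start y=0.000, vy=4.857 → t=0.990, apex=1.203, x_land=46.873, impact vy=-4.857
  bounce: vy ← 0.57·4.857 = 2.769
Arc 4: start y=0.000, vy=2.769 → t=0.564, apex=0.391, x_land=52.083, impact vy=-2.769
  bounce: vy ← 0.57·2.769 = 1.578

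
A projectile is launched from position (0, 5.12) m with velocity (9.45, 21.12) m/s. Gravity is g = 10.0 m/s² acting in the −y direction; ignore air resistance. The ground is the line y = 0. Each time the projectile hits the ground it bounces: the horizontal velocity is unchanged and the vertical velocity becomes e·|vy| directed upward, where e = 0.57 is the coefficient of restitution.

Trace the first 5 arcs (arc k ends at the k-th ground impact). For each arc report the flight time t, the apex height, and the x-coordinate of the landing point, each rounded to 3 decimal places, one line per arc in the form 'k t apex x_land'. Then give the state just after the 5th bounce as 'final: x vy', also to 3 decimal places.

1 4.454 27.423 42.089
2 2.670 8.910 67.319
3 1.522 2.895 81.700
4 0.867 0.941 89.897
5 0.494 0.306 94.569
final: 94.569 1.409

Arc 1: start y=5.120, vy=21.120 → t=4.454, apex=27.423, x_land=42.089, impact vy=-23.419
  bounce: vy ← 0.57·23.419 = 13.349
Arc 2: start y=0.000, vy=13.349 → t=2.670, apex=8.910, x_land=67.319, impact vy=-13.349
  bounce: vy ← 0.57·13.349 = 7.609
Arc 3: start y=0.000, vy=7.609 → t=1.522, apex=2.895, x_land=81.700, impact vy=-7.609
  bounce: vy ← 0.57·7.609 = 4.337
Arc 4: start y=0.000, vy=4.337 → t=0.867, apex=0.941, x_land=89.897, impact vy=-4.337
  bounce: vy ← 0.57·4.337 = 2.472
Arc 5: start y=0.000, vy=2.472 → t=0.494, apex=0.306, x_land=94.569, impact vy=-2.472
  bounce: vy ← 0.57·2.472 = 1.409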